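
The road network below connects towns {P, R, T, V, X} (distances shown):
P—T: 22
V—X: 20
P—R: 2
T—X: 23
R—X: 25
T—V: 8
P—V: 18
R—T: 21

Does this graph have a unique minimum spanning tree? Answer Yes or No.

Yes

Kruskal: consider edges lightest-first.
P—R (2): add. Components now {X} {P,R} {V} {T}
T—V (8): add. Components now {X} {P,R} {T,V}
P—V (18): add. Components now {X} {P,R,T,V}
V—X (20): add. Components now {P,R,T,V,X}
Every non-tree edge has weight strictly greater than the heaviest edge on the tree path between its endpoints, so the MST is unique.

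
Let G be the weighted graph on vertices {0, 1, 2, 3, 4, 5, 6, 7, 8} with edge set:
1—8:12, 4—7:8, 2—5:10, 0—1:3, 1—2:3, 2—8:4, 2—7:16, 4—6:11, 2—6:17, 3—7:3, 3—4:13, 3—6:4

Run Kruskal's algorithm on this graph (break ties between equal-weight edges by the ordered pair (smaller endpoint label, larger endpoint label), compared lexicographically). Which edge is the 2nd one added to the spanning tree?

1-2

Sort edges by weight, then run Kruskal:
0—1 (3): add — endpoints in different components.
1—2 (3): add — endpoints in different components.
3—7 (3): add — endpoints in different components.
2—8 (4): add — endpoints in different components.
3—6 (4): add — endpoints in different components.
4—7 (8): add — endpoints in different components.
2—5 (10): add — endpoints in different components.
4—6 (11): skip — 4 and 6 already connected.
1—8 (12): skip — 1 and 8 already connected.
3—4 (13): skip — 3 and 4 already connected.
2—7 (16): add — endpoints in different components.
The 2nd edge added is 1—2.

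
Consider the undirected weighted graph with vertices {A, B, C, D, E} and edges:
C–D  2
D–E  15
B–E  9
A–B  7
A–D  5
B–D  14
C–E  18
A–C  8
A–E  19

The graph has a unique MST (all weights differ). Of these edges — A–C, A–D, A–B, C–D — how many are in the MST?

3

Kruskal: consider edges lightest-first.
C–D (2): add — endpoints in different components.
A–D (5): add — endpoints in different components.
A–B (7): add — endpoints in different components.
A–C (8): skip — A and C already connected.
B–E (9): add — endpoints in different components.
MST edge set: {C–D, A–D, A–B, B–E}.
Of the listed edges, {A–D, A–B, C–D} are in the MST → 3.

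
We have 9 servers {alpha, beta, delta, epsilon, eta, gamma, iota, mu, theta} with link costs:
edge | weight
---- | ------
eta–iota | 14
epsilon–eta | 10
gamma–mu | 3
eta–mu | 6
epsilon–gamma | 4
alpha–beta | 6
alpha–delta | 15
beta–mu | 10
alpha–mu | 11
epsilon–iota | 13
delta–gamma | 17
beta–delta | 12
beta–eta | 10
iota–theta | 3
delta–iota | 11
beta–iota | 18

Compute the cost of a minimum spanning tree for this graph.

Prim's algorithm from eta:
Step 1: cheapest edge leaving the tree is eta–mu (6); add mu.
Step 2: cheapest edge leaving the tree is gamma–mu (3); add gamma.
Step 3: cheapest edge leaving the tree is epsilon–gamma (4); add epsilon.
Step 4: cheapest edge leaving the tree is beta–eta (10); add beta.
Step 5: cheapest edge leaving the tree is alpha–beta (6); add alpha.
Step 6: cheapest edge leaving the tree is beta–delta (12); add delta.
Step 7: cheapest edge leaving the tree is delta–iota (11); add iota.
Step 8: cheapest edge leaving the tree is iota–theta (3); add theta.
MST edges: eta–mu, gamma–mu, epsilon–gamma, beta–eta, alpha–beta, beta–delta, delta–iota, iota–theta; total weight 6+3+4+10+6+12+11+3 = 55.

55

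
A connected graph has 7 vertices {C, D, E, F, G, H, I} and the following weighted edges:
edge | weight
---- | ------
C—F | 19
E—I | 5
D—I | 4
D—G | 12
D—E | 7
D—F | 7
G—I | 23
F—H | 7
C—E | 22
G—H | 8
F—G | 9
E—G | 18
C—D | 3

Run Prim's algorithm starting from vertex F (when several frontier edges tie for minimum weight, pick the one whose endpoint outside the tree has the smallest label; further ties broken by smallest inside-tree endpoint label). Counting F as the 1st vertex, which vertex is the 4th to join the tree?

I

Prim, starting at F.
Step 1: frontier [D—F 7, F—H 7, F—G 9, C—F 19] → take D—F (7); add D.
Step 2: frontier [C—D 3, D—I 4, D—E 7, D—G 12, F—H 7, F—G 9, C—F 19] → take C—D (3); add C.
Step 3: frontier [C—E 22, D—I 4, D—E 7, D—G 12, F—H 7, F—G 9] → take D—I (4); add I.
Step 4: frontier [C—E 22, D—E 7, D—G 12, F—H 7, F—G 9, E—I 5, G—I 23] → take E—I (5); add E.
Step 5: frontier [D—G 12, E—G 18, F—H 7, F—G 9, G—I 23] → take F—H (7); add H.
Step 6: frontier [D—G 12, E—G 18, F—G 9, G—H 8, G—I 23] → take G—H (8); add G.
Vertex order: F, D, C, I, E, H, G. The 4th vertex is I.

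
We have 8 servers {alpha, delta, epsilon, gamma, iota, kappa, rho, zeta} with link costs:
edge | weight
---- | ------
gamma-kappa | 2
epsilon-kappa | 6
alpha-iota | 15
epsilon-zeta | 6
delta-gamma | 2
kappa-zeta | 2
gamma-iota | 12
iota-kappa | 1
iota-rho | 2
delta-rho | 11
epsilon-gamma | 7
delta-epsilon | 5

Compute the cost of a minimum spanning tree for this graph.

Kruskal: consider edges lightest-first.
iota-kappa (1): add — endpoints in different components.
delta-gamma (2): add — endpoints in different components.
gamma-kappa (2): add — endpoints in different components.
iota-rho (2): add — endpoints in different components.
kappa-zeta (2): add — endpoints in different components.
delta-epsilon (5): add — endpoints in different components.
epsilon-kappa (6): skip — kappa and epsilon already connected.
epsilon-zeta (6): skip — epsilon and zeta already connected.
epsilon-gamma (7): skip — epsilon and gamma already connected.
delta-rho (11): skip — delta and rho already connected.
gamma-iota (12): skip — gamma and iota already connected.
alpha-iota (15): add — endpoints in different components.
MST edges: iota-kappa, delta-gamma, gamma-kappa, iota-rho, kappa-zeta, delta-epsilon, alpha-iota; total weight 1+2+2+2+2+5+15 = 29.

29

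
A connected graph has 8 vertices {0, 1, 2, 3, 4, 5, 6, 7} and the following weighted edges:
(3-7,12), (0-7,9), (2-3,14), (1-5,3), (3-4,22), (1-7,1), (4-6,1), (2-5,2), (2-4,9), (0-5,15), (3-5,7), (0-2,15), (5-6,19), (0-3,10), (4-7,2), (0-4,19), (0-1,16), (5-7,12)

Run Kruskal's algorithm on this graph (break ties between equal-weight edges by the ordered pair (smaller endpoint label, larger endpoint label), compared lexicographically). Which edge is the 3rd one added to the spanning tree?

2-5

Kruskal's algorithm — process edges by increasing weight (ties by edge label):
1-7 (1): add — endpoints in different components.
4-6 (1): add — endpoints in different components.
2-5 (2): add — endpoints in different components.
4-7 (2): add — endpoints in different components.
1-5 (3): add — endpoints in different components.
3-5 (7): add — endpoints in different components.
0-7 (9): add — endpoints in different components.
The 3rd edge added is 2-5.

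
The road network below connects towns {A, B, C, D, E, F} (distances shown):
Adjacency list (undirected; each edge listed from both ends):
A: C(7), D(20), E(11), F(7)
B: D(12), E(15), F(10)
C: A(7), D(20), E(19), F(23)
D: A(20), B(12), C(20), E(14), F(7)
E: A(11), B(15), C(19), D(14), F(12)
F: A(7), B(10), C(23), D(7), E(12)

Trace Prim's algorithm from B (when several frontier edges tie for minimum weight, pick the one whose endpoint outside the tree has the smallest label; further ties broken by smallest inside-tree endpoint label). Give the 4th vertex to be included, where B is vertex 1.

C

Grow the tree from B using Prim:
Step 1: frontier [B F 10, B D 12, B E 15] → take B F (10); add F.
Step 2: frontier [B D 12, B E 15, A F 7, D F 7, E F 12, C F 23] → take A F (7); add A.
Step 3: frontier [A C 7, A E 11, A D 20, B D 12, B E 15, D F 7, E F 12, C F 23] → take A C (7); add C.
Step 4: frontier [A E 11, A D 20, B D 12, B E 15, C E 19, C D 20, D F 7, E F 12] → take D F (7); add D.
Step 5: frontier [A E 11, B E 15, C E 19, D E 14, E F 12] → take A E (11); add E.
Vertex order: B, F, A, C, D, E. The 4th vertex is C.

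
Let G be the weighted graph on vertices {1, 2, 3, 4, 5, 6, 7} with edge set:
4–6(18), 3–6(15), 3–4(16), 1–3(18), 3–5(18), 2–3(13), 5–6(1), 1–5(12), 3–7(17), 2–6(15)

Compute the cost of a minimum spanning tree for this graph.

74

Kruskal's algorithm — process edges by increasing weight (ties by edge label):
5–6 (1): add — endpoints in different components.
1–5 (12): add — endpoints in different components.
2–3 (13): add — endpoints in different components.
2–6 (15): add — endpoints in different components.
3–6 (15): skip — 3 and 6 already connected.
3–4 (16): add — endpoints in different components.
3–7 (17): add — endpoints in different components.
MST edges: 5–6, 1–5, 2–3, 2–6, 3–4, 3–7; total weight 1+12+13+15+16+17 = 74.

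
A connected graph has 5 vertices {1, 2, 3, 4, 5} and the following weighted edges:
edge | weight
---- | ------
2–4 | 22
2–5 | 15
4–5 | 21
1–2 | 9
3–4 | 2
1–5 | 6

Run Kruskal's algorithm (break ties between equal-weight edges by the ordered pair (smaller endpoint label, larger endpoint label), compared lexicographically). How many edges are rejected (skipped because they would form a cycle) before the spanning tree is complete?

Sort edges by weight, then run Kruskal:
3–4 (2): add — endpoints in different components.
1–5 (6): add — endpoints in different components.
1–2 (9): add — endpoints in different components.
2–5 (15): skip — 2 and 5 already connected.
4–5 (21): add — endpoints in different components.
Edges rejected before the tree was complete: 1.

1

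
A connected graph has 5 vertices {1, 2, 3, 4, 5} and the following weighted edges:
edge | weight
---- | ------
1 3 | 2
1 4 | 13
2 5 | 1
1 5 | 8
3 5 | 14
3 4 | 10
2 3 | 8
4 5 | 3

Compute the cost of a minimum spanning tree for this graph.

Prim's algorithm from 4:
Step 1: cheapest edge leaving the tree is 4 5 (3); add 5.
Step 2: cheapest edge leaving the tree is 2 5 (1); add 2.
Step 3: cheapest edge leaving the tree is 1 5 (8); add 1.
Step 4: cheapest edge leaving the tree is 1 3 (2); add 3.
MST edges: 4 5, 2 5, 1 5, 1 3; total weight 3+1+8+2 = 14.

14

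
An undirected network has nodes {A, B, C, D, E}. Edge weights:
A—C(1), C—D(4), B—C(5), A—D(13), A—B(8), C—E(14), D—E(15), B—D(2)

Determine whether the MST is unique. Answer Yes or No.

Kruskal's algorithm — process edges by increasing weight (ties by edge label):
A—C (1): add. Components now {A,C} {B} {D} {E}
B—D (2): add. Components now {A,C} {B,D} {E}
C—D (4): add. Components now {A,B,C,D} {E}
B—C (5): skip — B and C already connected.
A—B (8): skip — A and B already connected.
A—D (13): skip — A and D already connected.
C—E (14): add. Components now {A,B,C,D,E}
Every non-tree edge has weight strictly greater than the heaviest edge on the tree path between its endpoints, so the MST is unique.

Yes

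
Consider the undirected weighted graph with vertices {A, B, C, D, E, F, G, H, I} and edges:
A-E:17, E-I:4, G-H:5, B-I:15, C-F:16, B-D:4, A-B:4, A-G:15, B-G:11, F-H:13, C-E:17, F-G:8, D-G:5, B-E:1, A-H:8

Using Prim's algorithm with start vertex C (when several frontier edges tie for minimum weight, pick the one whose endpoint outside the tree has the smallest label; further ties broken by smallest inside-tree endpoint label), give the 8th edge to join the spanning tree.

Prim, starting at C.
Step 1: cheapest edge leaving the tree is C-F (16); add F.
Step 2: cheapest edge leaving the tree is F-G (8); add G.
Step 3: cheapest edge leaving the tree is D-G (5); add D.
Step 4: cheapest edge leaving the tree is B-D (4); add B.
Step 5: cheapest edge leaving the tree is B-E (1); add E.
Step 6: cheapest edge leaving the tree is A-B (4); add A.
Step 7: cheapest edge leaving the tree is E-I (4); add I.
Step 8: cheapest edge leaving the tree is G-H (5); add H.
The 8th edge added is G-H.

G-H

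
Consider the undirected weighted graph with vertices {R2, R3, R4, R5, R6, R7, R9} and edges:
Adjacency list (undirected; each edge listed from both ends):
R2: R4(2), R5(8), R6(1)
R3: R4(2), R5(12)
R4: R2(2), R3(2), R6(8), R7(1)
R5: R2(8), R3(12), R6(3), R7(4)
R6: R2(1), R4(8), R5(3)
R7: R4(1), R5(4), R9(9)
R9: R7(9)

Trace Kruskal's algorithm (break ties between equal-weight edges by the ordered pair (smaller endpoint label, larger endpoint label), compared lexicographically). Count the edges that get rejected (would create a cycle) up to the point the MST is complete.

Kruskal's algorithm — process edges by increasing weight (ties by edge label):
R2—R6 (1): add — endpoints in different components.
R4—R7 (1): add — endpoints in different components.
R2—R4 (2): add — endpoints in different components.
R3—R4 (2): add — endpoints in different components.
R5—R6 (3): add — endpoints in different components.
R5—R7 (4): skip — R5 and R7 already connected.
R2—R5 (8): skip — R5 and R2 already connected.
R4—R6 (8): skip — R4 and R6 already connected.
R7—R9 (9): add — endpoints in different components.
Edges rejected before the tree was complete: 3.

3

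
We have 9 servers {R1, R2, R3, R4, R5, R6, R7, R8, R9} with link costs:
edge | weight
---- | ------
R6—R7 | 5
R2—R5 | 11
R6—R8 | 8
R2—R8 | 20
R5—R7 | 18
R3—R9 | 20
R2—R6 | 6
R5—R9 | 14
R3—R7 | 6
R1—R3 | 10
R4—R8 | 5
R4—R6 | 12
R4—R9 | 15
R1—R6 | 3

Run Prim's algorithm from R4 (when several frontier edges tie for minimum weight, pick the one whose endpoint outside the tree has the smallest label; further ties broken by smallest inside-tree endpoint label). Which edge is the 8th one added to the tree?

R5-R9

Prim, starting at R4.
Step 1: cheapest edge leaving the tree is R4—R8 (5); add R8.
Step 2: cheapest edge leaving the tree is R6—R8 (8); add R6.
Step 3: cheapest edge leaving the tree is R1—R6 (3); add R1.
Step 4: cheapest edge leaving the tree is R6—R7 (5); add R7.
Step 5: cheapest edge leaving the tree is R2—R6 (6); add R2.
Step 6: cheapest edge leaving the tree is R3—R7 (6); add R3.
Step 7: cheapest edge leaving the tree is R2—R5 (11); add R5.
Step 8: cheapest edge leaving the tree is R5—R9 (14); add R9.
The 8th edge added is R5—R9.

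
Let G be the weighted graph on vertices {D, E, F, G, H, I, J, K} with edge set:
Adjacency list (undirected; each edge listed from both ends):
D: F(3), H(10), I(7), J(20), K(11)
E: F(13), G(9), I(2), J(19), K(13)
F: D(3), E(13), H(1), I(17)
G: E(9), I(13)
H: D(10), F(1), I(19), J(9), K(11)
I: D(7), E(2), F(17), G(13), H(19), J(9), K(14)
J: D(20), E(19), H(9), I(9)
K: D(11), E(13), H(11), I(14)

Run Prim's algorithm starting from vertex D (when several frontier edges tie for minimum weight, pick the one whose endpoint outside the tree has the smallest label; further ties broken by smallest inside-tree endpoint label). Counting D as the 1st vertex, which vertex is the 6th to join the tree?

G

Prim, starting at D.
Step 1: cheapest edge leaving the tree is D-F (3); add F.
Step 2: cheapest edge leaving the tree is F-H (1); add H.
Step 3: cheapest edge leaving the tree is D-I (7); add I.
Step 4: cheapest edge leaving the tree is E-I (2); add E.
Step 5: cheapest edge leaving the tree is E-G (9); add G.
Step 6: cheapest edge leaving the tree is H-J (9); add J.
Step 7: cheapest edge leaving the tree is D-K (11); add K.
Vertex order: D, F, H, I, E, G, J, K. The 6th vertex is G.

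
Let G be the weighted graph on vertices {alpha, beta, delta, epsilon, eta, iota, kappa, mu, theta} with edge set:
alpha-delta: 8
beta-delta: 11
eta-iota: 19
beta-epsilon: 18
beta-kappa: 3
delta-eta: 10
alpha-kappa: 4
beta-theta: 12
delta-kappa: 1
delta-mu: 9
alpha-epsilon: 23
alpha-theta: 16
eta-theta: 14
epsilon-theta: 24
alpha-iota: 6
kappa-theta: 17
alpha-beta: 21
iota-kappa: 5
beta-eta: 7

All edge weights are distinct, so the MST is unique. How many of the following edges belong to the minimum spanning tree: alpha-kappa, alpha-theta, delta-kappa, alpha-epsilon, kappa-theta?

2

Sort edges by weight, then run Kruskal:
delta-kappa (1): add — endpoints in different components.
beta-kappa (3): add — endpoints in different components.
alpha-kappa (4): add — endpoints in different components.
iota-kappa (5): add — endpoints in different components.
alpha-iota (6): skip — alpha and iota already connected.
beta-eta (7): add — endpoints in different components.
alpha-delta (8): skip — alpha and delta already connected.
delta-mu (9): add — endpoints in different components.
delta-eta (10): skip — delta and eta already connected.
beta-delta (11): skip — beta and delta already connected.
beta-theta (12): add — endpoints in different components.
eta-theta (14): skip — theta and eta already connected.
alpha-theta (16): skip — alpha and theta already connected.
kappa-theta (17): skip — theta and kappa already connected.
beta-epsilon (18): add — endpoints in different components.
MST edge set: {delta-kappa, beta-kappa, alpha-kappa, iota-kappa, beta-eta, delta-mu, beta-theta, beta-epsilon}.
Of the listed edges, {alpha-kappa, delta-kappa} are in the MST → 2.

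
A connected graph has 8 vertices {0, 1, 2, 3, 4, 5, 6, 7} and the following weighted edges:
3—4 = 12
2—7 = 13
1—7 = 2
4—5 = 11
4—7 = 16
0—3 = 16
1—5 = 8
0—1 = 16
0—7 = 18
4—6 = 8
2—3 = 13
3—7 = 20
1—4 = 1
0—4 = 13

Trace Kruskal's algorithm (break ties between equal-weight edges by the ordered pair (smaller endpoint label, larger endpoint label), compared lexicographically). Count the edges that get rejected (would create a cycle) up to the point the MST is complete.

Kruskal: consider edges lightest-first.
1—4 (1): add — endpoints in different components.
1—7 (2): add — endpoints in different components.
1—5 (8): add — endpoints in different components.
4—6 (8): add — endpoints in different components.
4—5 (11): skip — 4 and 5 already connected.
3—4 (12): add — endpoints in different components.
0—4 (13): add — endpoints in different components.
2—3 (13): add — endpoints in different components.
Edges rejected before the tree was complete: 1.

1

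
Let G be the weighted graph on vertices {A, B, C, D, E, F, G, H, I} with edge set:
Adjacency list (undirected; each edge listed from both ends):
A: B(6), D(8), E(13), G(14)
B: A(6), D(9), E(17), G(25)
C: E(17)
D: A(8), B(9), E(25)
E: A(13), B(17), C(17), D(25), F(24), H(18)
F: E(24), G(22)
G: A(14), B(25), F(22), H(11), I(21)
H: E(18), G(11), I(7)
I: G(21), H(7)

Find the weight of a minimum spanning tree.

98

Kruskal's algorithm — process edges by increasing weight (ties by edge label):
A–B (6): add — endpoints in different components.
H–I (7): add — endpoints in different components.
A–D (8): add — endpoints in different components.
B–D (9): skip — B and D already connected.
G–H (11): add — endpoints in different components.
A–E (13): add — endpoints in different components.
A–G (14): add — endpoints in different components.
B–E (17): skip — B and E already connected.
C–E (17): add — endpoints in different components.
E–H (18): skip — E and H already connected.
G–I (21): skip — G and I already connected.
F–G (22): add — endpoints in different components.
MST edges: A–B, H–I, A–D, G–H, A–E, A–G, C–E, F–G; total weight 6+7+8+11+13+14+17+22 = 98.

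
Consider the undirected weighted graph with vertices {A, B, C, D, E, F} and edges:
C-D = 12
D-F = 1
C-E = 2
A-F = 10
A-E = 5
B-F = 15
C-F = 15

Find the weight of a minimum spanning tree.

Kruskal: consider edges lightest-first.
D-F (1): add. Components now {A} {B} {C} {D,F} {E}
C-E (2): add. Components now {A} {B} {C,E} {D,F}
A-E (5): add. Components now {A,C,E} {B} {D,F}
A-F (10): add. Components now {A,C,D,E,F} {B}
C-D (12): skip — C and D already connected.
B-F (15): add. Components now {A,B,C,D,E,F}
MST edges: D-F, C-E, A-E, A-F, B-F; total weight 1+2+5+10+15 = 33.

33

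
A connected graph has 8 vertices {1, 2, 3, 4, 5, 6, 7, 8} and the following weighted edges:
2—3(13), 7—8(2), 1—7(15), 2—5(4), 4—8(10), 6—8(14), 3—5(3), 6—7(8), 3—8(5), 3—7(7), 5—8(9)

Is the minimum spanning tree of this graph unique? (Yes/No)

Yes

Kruskal: consider edges lightest-first.
7—8 (2): add — endpoints in different components.
3—5 (3): add — endpoints in different components.
2—5 (4): add — endpoints in different components.
3—8 (5): add — endpoints in different components.
3—7 (7): skip — 3 and 7 already connected.
6—7 (8): add — endpoints in different components.
5—8 (9): skip — 5 and 8 already connected.
4—8 (10): add — endpoints in different components.
2—3 (13): skip — 2 and 3 already connected.
6—8 (14): skip — 6 and 8 already connected.
1—7 (15): add — endpoints in different components.
Every non-tree edge has weight strictly greater than the heaviest edge on the tree path between its endpoints, so the MST is unique.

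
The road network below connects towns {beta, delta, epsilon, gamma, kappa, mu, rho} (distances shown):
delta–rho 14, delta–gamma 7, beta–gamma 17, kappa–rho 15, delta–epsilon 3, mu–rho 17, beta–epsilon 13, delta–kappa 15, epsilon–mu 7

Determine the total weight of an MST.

Prim's algorithm from beta:
Step 1: frontier [beta–epsilon 13, beta–gamma 17] → take beta–epsilon (13); add epsilon.
Step 2: frontier [beta–gamma 17, delta–epsilon 3, epsilon–mu 7] → take delta–epsilon (3); add delta.
Step 3: frontier [beta–gamma 17, delta–gamma 7, delta–rho 14, delta–kappa 15, epsilon–mu 7] → take delta–gamma (7); add gamma.
Step 4: frontier [delta–rho 14, delta–kappa 15, epsilon–mu 7] → take epsilon–mu (7); add mu.
Step 5: frontier [delta–rho 14, delta–kappa 15, mu–rho 17] → take delta–rho (14); add rho.
Step 6: frontier [delta–kappa 15, kappa–rho 15] → take delta–kappa (15); add kappa.
MST edges: beta–epsilon, delta–epsilon, delta–gamma, epsilon–mu, delta–rho, delta–kappa; total weight 13+3+7+7+14+15 = 59.

59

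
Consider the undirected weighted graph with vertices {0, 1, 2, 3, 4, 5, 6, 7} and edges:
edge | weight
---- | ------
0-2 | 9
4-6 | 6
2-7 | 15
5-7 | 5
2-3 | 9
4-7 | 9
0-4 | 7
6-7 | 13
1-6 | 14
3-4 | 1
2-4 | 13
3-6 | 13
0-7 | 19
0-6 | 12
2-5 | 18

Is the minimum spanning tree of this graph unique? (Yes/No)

No

Sort edges by weight, then run Kruskal:
3-4 (1): add — endpoints in different components.
5-7 (5): add — endpoints in different components.
4-6 (6): add — endpoints in different components.
0-4 (7): add — endpoints in different components.
0-2 (9): add — endpoints in different components.
2-3 (9): skip — 2 and 3 already connected.
4-7 (9): add — endpoints in different components.
0-6 (12): skip — 0 and 6 already connected.
2-4 (13): skip — 2 and 4 already connected.
3-6 (13): skip — 3 and 6 already connected.
6-7 (13): skip — 6 and 7 already connected.
1-6 (14): add — endpoints in different components.
Non-tree edge 2-3 has weight 9, equal to the heaviest edge on its tree cycle — swapping gives another MST of the same weight. Not unique.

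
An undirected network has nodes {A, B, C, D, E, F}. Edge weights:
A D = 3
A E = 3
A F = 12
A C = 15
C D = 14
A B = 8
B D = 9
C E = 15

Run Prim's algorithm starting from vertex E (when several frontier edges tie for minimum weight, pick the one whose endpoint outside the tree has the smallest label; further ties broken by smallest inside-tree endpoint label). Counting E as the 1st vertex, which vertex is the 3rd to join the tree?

Prim's algorithm from E:
Step 1: cheapest edge leaving the tree is A E (3); add A.
Step 2: cheapest edge leaving the tree is A D (3); add D.
Step 3: cheapest edge leaving the tree is A B (8); add B.
Step 4: cheapest edge leaving the tree is A F (12); add F.
Step 5: cheapest edge leaving the tree is C D (14); add C.
Vertex order: E, A, D, B, F, C. The 3rd vertex is D.

D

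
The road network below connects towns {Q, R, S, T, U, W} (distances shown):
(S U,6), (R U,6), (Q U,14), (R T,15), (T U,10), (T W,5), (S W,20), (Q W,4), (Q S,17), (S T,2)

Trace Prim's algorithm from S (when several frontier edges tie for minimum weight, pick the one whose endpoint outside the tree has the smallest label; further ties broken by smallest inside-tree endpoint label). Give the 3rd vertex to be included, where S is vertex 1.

W

Prim's algorithm from S:
Step 1: frontier [S T 2, S U 6, Q S 17, S W 20] → take S T (2); add T.
Step 2: frontier [S U 6, Q S 17, S W 20, T W 5, T U 10, R T 15] → take T W (5); add W.
Step 3: frontier [S U 6, Q S 17, T U 10, R T 15, Q W 4] → take Q W (4); add Q.
Step 4: frontier [Q U 14, S U 6, T U 10, R T 15] → take S U (6); add U.
Step 5: frontier [R T 15, R U 6] → take R U (6); add R.
Vertex order: S, T, W, Q, U, R. The 3rd vertex is W.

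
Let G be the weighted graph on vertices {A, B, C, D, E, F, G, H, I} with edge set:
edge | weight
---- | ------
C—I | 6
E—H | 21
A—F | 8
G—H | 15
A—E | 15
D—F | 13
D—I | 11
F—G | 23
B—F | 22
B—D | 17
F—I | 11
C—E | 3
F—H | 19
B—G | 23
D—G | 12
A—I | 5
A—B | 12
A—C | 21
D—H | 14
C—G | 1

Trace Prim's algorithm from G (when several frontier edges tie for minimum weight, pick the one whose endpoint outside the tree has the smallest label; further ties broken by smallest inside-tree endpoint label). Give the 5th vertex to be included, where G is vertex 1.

A

Prim, starting at G.
Step 1: cheapest edge leaving the tree is C—G (1); add C.
Step 2: cheapest edge leaving the tree is C—E (3); add E.
Step 3: cheapest edge leaving the tree is C—I (6); add I.
Step 4: cheapest edge leaving the tree is A—I (5); add A.
Step 5: cheapest edge leaving the tree is A—F (8); add F.
Step 6: cheapest edge leaving the tree is D—I (11); add D.
Step 7: cheapest edge leaving the tree is A—B (12); add B.
Step 8: cheapest edge leaving the tree is D—H (14); add H.
Vertex order: G, C, E, I, A, F, D, B, H. The 5th vertex is A.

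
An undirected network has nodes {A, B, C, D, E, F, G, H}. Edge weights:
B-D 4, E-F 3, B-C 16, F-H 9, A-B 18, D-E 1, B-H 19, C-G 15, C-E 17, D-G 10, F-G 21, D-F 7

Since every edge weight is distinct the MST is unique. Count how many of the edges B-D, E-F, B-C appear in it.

Kruskal's algorithm — process edges by increasing weight (ties by edge label):
D-E (1): add — endpoints in different components.
E-F (3): add — endpoints in different components.
B-D (4): add — endpoints in different components.
D-F (7): skip — D and F already connected.
F-H (9): add — endpoints in different components.
D-G (10): add — endpoints in different components.
C-G (15): add — endpoints in different components.
B-C (16): skip — B and C already connected.
C-E (17): skip — C and E already connected.
A-B (18): add — endpoints in different components.
MST edge set: {D-E, E-F, B-D, F-H, D-G, C-G, A-B}.
Of the listed edges, {B-D, E-F} are in the MST → 2.

2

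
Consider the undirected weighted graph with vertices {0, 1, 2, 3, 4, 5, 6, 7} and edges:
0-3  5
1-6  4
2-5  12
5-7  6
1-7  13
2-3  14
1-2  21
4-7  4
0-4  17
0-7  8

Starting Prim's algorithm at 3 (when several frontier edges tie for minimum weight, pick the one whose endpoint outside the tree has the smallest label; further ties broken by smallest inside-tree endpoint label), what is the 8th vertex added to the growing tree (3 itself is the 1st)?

Prim's algorithm from 3:
Step 1: cheapest edge leaving the tree is 0-3 (5); add 0.
Step 2: cheapest edge leaving the tree is 0-7 (8); add 7.
Step 3: cheapest edge leaving the tree is 4-7 (4); add 4.
Step 4: cheapest edge leaving the tree is 5-7 (6); add 5.
Step 5: cheapest edge leaving the tree is 2-5 (12); add 2.
Step 6: cheapest edge leaving the tree is 1-7 (13); add 1.
Step 7: cheapest edge leaving the tree is 1-6 (4); add 6.
Vertex order: 3, 0, 7, 4, 5, 2, 1, 6. The 8th vertex is 6.

6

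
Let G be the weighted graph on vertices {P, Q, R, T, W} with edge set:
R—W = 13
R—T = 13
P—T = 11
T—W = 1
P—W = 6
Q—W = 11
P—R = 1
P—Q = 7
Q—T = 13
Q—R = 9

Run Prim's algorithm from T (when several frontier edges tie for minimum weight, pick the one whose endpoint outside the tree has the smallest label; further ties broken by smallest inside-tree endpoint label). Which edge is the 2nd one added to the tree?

Grow the tree from T using Prim:
Step 1: frontier [T—W 1, P—T 11, Q—T 13, R—T 13] → take T—W (1); add W.
Step 2: frontier [P—T 11, Q—T 13, R—T 13, P—W 6, Q—W 11, R—W 13] → take P—W (6); add P.
Step 3: frontier [P—R 1, P—Q 7, Q—T 13, R—T 13, Q—W 11, R—W 13] → take P—R (1); add R.
Step 4: frontier [P—Q 7, Q—R 9, Q—T 13, Q—W 11] → take P—Q (7); add Q.
The 2nd edge added is P—W.

P-W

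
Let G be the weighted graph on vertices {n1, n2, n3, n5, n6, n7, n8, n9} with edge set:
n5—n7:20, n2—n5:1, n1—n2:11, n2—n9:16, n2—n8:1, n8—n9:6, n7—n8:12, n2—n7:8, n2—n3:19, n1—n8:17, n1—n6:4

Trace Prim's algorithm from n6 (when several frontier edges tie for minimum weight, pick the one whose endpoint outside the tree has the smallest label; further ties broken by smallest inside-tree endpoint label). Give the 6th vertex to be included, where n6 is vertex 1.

n9

Grow the tree from n6 using Prim:
Step 1: cheapest edge leaving the tree is n1—n6 (4); add n1.
Step 2: cheapest edge leaving the tree is n1—n2 (11); add n2.
Step 3: cheapest edge leaving the tree is n2—n5 (1); add n5.
Step 4: cheapest edge leaving the tree is n2—n8 (1); add n8.
Step 5: cheapest edge leaving the tree is n8—n9 (6); add n9.
Step 6: cheapest edge leaving the tree is n2—n7 (8); add n7.
Step 7: cheapest edge leaving the tree is n2—n3 (19); add n3.
Vertex order: n6, n1, n2, n5, n8, n9, n7, n3. The 6th vertex is n9.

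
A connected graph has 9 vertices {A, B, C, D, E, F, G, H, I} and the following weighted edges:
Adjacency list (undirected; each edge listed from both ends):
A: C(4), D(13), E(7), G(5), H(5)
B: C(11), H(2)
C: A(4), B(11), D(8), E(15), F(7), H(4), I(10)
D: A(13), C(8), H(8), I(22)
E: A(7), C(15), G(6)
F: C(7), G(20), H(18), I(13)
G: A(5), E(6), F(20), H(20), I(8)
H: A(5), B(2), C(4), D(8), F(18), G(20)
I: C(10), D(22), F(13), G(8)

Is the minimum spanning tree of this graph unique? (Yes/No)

No

Kruskal's algorithm — process edges by increasing weight (ties by edge label):
B-H (2): add — endpoints in different components.
A-C (4): add — endpoints in different components.
C-H (4): add — endpoints in different components.
A-G (5): add — endpoints in different components.
A-H (5): skip — A and H already connected.
E-G (6): add — endpoints in different components.
A-E (7): skip — A and E already connected.
C-F (7): add — endpoints in different components.
C-D (8): add — endpoints in different components.
D-H (8): skip — D and H already connected.
G-I (8): add — endpoints in different components.
Non-tree edge D-H has weight 8, equal to the heaviest edge on its tree cycle — swapping gives another MST of the same weight. Not unique.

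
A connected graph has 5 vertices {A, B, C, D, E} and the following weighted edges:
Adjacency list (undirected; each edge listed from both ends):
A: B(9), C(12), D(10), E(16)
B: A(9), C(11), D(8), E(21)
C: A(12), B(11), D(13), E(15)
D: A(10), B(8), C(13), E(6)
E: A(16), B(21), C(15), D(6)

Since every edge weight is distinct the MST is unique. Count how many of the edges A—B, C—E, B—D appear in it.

2

Sort edges by weight, then run Kruskal:
D—E (6): add. Components now {A} {B} {C} {D,E}
B—D (8): add. Components now {A} {B,D,E} {C}
A—B (9): add. Components now {A,B,D,E} {C}
A—D (10): skip — A and D already connected.
B—C (11): add. Components now {A,B,C,D,E}
MST edge set: {D—E, B—D, A—B, B—C}.
Of the listed edges, {A—B, B—D} are in the MST → 2.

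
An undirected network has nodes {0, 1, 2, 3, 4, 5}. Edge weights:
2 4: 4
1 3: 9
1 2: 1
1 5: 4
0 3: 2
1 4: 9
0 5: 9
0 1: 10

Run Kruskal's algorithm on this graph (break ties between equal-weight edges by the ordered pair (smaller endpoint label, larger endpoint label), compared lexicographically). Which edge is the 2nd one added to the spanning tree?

Kruskal's algorithm — process edges by increasing weight (ties by edge label):
1 2 (1): add. Components now {0} {1,2} {3} {4} {5}
0 3 (2): add. Components now {0,3} {1,2} {4} {5}
1 5 (4): add. Components now {0,3} {1,2,5} {4}
2 4 (4): add. Components now {0,3} {1,2,4,5}
0 5 (9): add. Components now {0,1,2,3,4,5}
The 2nd edge added is 0 3.

0-3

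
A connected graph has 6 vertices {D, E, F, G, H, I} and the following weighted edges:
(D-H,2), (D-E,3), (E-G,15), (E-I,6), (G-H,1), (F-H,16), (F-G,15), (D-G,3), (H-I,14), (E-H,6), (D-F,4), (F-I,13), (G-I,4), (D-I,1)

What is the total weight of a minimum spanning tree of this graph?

Prim, starting at I.
Step 1: cheapest edge leaving the tree is D-I (1); add D.
Step 2: cheapest edge leaving the tree is D-H (2); add H.
Step 3: cheapest edge leaving the tree is G-H (1); add G.
Step 4: cheapest edge leaving the tree is D-E (3); add E.
Step 5: cheapest edge leaving the tree is D-F (4); add F.
MST edges: D-I, D-H, G-H, D-E, D-F; total weight 1+2+1+3+4 = 11.

11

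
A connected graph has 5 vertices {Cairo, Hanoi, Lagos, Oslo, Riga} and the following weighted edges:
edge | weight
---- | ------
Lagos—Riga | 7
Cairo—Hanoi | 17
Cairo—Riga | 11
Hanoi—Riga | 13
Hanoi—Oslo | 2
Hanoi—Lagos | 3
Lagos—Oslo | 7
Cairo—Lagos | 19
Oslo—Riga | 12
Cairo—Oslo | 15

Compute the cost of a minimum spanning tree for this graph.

23

Sort edges by weight, then run Kruskal:
Hanoi—Oslo (2): add — endpoints in different components.
Hanoi—Lagos (3): add — endpoints in different components.
Lagos—Oslo (7): skip — Oslo and Lagos already connected.
Lagos—Riga (7): add — endpoints in different components.
Cairo—Riga (11): add — endpoints in different components.
MST edges: Hanoi—Oslo, Hanoi—Lagos, Lagos—Riga, Cairo—Riga; total weight 2+3+7+11 = 23.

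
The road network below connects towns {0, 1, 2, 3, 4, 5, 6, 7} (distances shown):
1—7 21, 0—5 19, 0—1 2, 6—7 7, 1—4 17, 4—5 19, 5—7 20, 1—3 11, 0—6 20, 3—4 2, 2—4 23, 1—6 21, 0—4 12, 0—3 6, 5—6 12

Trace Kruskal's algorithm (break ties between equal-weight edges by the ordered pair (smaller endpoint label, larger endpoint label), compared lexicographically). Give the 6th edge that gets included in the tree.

Kruskal: consider edges lightest-first.
0—1 (2): add — endpoints in different components.
3—4 (2): add — endpoints in different components.
0—3 (6): add — endpoints in different components.
6—7 (7): add — endpoints in different components.
1—3 (11): skip — 1 and 3 already connected.
0—4 (12): skip — 0 and 4 already connected.
5—6 (12): add — endpoints in different components.
1—4 (17): skip — 1 and 4 already connected.
0—5 (19): add — endpoints in different components.
4—5 (19): skip — 4 and 5 already connected.
0—6 (20): skip — 0 and 6 already connected.
5—7 (20): skip — 5 and 7 already connected.
1—6 (21): skip — 1 and 6 already connected.
1—7 (21): skip — 1 and 7 already connected.
2—4 (23): add — endpoints in different components.
The 6th edge added is 0—5.

0-5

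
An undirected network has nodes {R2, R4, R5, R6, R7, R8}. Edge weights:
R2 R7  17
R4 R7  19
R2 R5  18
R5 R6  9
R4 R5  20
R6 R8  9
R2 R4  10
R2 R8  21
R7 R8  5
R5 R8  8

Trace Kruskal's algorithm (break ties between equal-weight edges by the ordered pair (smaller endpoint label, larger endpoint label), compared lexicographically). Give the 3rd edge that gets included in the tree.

R5-R6

Sort edges by weight, then run Kruskal:
R7 R8 (5): add — endpoints in different components.
R5 R8 (8): add — endpoints in different components.
R5 R6 (9): add — endpoints in different components.
R6 R8 (9): skip — R8 and R6 already connected.
R2 R4 (10): add — endpoints in different components.
R2 R7 (17): add — endpoints in different components.
The 3rd edge added is R5 R6.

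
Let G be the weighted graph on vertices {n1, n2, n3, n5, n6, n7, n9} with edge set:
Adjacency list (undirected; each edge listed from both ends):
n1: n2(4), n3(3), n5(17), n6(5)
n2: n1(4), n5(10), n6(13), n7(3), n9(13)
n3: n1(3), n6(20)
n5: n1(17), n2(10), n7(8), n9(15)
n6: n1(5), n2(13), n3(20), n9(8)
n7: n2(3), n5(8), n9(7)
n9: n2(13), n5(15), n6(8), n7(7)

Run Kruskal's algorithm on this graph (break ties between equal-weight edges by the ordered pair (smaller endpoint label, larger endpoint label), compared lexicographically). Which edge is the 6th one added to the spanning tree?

Kruskal: consider edges lightest-first.
n1—n3 (3): add. Components now {n5} {n1,n3} {n7} {n9} {n2} {n6}
n2—n7 (3): add. Components now {n5} {n1,n3} {n2,n7} {n9} {n6}
n1—n2 (4): add. Components now {n5} {n1,n2,n3,n7} {n9} {n6}
n1—n6 (5): add. Components now {n5} {n1,n2,n3,n6,n7} {n9}
n7—n9 (7): add. Components now {n5} {n1,n2,n3,n6,n7,n9}
n5—n7 (8): add. Components now {n1,n2,n3,n5,n6,n7,n9}
The 6th edge added is n5—n7.

n5-n7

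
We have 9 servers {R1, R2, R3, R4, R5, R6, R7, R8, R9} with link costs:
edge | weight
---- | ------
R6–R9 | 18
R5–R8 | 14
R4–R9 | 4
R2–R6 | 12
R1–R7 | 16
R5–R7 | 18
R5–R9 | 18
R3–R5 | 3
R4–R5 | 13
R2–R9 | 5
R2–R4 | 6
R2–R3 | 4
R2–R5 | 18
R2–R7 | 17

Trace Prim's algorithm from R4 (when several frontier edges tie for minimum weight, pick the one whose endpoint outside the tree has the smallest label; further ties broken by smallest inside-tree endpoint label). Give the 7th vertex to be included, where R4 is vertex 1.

Prim, starting at R4.
Step 1: cheapest edge leaving the tree is R4–R9 (4); add R9.
Step 2: cheapest edge leaving the tree is R2–R9 (5); add R2.
Step 3: cheapest edge leaving the tree is R2–R3 (4); add R3.
Step 4: cheapest edge leaving the tree is R3–R5 (3); add R5.
Step 5: cheapest edge leaving the tree is R2–R6 (12); add R6.
Step 6: cheapest edge leaving the tree is R5–R8 (14); add R8.
Step 7: cheapest edge leaving the tree is R2–R7 (17); add R7.
Step 8: cheapest edge leaving the tree is R1–R7 (16); add R1.
Vertex order: R4, R9, R2, R3, R5, R6, R8, R7, R1. The 7th vertex is R8.

R8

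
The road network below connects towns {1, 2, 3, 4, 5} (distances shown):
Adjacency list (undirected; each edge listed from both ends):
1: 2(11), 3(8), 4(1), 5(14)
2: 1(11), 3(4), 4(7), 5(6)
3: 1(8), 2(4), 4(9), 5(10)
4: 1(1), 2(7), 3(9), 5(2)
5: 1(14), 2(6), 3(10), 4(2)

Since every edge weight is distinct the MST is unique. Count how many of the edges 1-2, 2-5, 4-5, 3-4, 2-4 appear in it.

Kruskal: consider edges lightest-first.
1-4 (1): add. Components now {1,4} {2} {3} {5}
4-5 (2): add. Components now {1,4,5} {2} {3}
2-3 (4): add. Components now {1,4,5} {2,3}
2-5 (6): add. Components now {1,2,3,4,5}
MST edge set: {1-4, 4-5, 2-3, 2-5}.
Of the listed edges, {2-5, 4-5} are in the MST → 2.

2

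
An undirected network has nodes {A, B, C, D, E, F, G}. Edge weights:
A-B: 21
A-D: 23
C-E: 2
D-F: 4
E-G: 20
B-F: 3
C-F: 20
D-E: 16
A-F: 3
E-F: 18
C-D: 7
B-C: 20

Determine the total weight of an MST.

Kruskal's algorithm — process edges by increasing weight (ties by edge label):
C-E (2): add — endpoints in different components.
A-F (3): add — endpoints in different components.
B-F (3): add — endpoints in different components.
D-F (4): add — endpoints in different components.
C-D (7): add — endpoints in different components.
D-E (16): skip — D and E already connected.
E-F (18): skip — E and F already connected.
B-C (20): skip — B and C already connected.
C-F (20): skip — C and F already connected.
E-G (20): add — endpoints in different components.
MST edges: C-E, A-F, B-F, D-F, C-D, E-G; total weight 2+3+3+4+7+20 = 39.

39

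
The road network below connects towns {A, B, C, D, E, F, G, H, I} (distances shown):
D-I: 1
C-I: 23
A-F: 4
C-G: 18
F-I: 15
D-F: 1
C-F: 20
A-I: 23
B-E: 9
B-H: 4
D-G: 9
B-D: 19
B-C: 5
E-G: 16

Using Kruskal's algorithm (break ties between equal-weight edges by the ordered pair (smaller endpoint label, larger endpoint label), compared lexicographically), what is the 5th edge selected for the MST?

Kruskal: consider edges lightest-first.
D-F (1): add — endpoints in different components.
D-I (1): add — endpoints in different components.
A-F (4): add — endpoints in different components.
B-H (4): add — endpoints in different components.
B-C (5): add — endpoints in different components.
B-E (9): add — endpoints in different components.
D-G (9): add — endpoints in different components.
F-I (15): skip — F and I already connected.
E-G (16): add — endpoints in different components.
The 5th edge added is B-C.

B-C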